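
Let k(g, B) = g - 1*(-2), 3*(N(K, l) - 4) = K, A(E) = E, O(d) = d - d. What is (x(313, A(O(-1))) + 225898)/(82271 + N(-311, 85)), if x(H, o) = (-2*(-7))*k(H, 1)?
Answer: 345462/123257 ≈ 2.8028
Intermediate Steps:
O(d) = 0
N(K, l) = 4 + K/3
k(g, B) = 2 + g (k(g, B) = g + 2 = 2 + g)
x(H, o) = 28 + 14*H (x(H, o) = (-2*(-7))*(2 + H) = 14*(2 + H) = 28 + 14*H)
(x(313, A(O(-1))) + 225898)/(82271 + N(-311, 85)) = ((28 + 14*313) + 225898)/(82271 + (4 + (⅓)*(-311))) = ((28 + 4382) + 225898)/(82271 + (4 - 311/3)) = (4410 + 225898)/(82271 - 299/3) = 230308/(246514/3) = 230308*(3/246514) = 345462/123257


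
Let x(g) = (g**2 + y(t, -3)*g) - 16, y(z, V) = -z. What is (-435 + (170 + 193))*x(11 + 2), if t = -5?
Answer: -15696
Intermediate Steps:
x(g) = -16 + g**2 + 5*g (x(g) = (g**2 + (-1*(-5))*g) - 16 = (g**2 + 5*g) - 16 = -16 + g**2 + 5*g)
(-435 + (170 + 193))*x(11 + 2) = (-435 + (170 + 193))*(-16 + (11 + 2)**2 + 5*(11 + 2)) = (-435 + 363)*(-16 + 13**2 + 5*13) = -72*(-16 + 169 + 65) = -72*218 = -15696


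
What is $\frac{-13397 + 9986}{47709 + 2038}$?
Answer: $- \frac{3411}{49747} \approx -0.068567$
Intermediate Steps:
$\frac{-13397 + 9986}{47709 + 2038} = - \frac{3411}{49747}$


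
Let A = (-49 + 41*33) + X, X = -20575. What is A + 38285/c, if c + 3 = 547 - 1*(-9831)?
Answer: -39979668/2075 ≈ -19267.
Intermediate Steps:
A = -19271 (A = (-49 + 41*33) - 20575 = (-49 + 1353) - 20575 = 1304 - 20575 = -19271)
c = 10375 (c = -3 + (547 - 1*(-9831)) = -3 + (547 + 9831) = -3 + 10378 = 10375)
A + 38285/c = -19271 + 38285/10375 = -19271 + 38285*(1/10375) = -19271 + 7657/2075 = -39979668/2075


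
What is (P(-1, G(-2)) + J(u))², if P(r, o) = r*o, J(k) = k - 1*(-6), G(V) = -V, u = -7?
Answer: 9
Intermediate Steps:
J(k) = 6 + k (J(k) = k + 6 = 6 + k)
P(r, o) = o*r
(P(-1, G(-2)) + J(u))² = (-1*(-2)*(-1) + (6 - 7))² = (2*(-1) - 1)² = (-2 - 1)² = (-3)² = 9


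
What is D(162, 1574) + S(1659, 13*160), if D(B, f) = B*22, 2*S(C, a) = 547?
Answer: 7675/2 ≈ 3837.5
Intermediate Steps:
S(C, a) = 547/2 (S(C, a) = (½)*547 = 547/2)
D(B, f) = 22*B
D(162, 1574) + S(1659, 13*160) = 22*162 + 547/2 = 3564 + 547/2 = 7675/2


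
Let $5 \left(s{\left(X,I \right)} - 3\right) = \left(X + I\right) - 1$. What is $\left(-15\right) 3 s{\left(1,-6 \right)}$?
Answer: $-81$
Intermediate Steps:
$s{\left(X,I \right)} = \frac{14}{5} + \frac{I}{5} + \frac{X}{5}$ ($s{\left(X,I \right)} = 3 + \frac{\left(X + I\right) - 1}{5} = 3 + \frac{\left(I + X\right) - 1}{5} = 3 + \frac{-1 + I + X}{5} = 3 + \left(- \frac{1}{5} + \frac{I}{5} + \frac{X}{5}\right) = \frac{14}{5} + \frac{I}{5} + \frac{X}{5}$)
$\left(-15\right) 3 s{\left(1,-6 \right)} = \left(-15\right) 3 \left(\frac{14}{5} + \frac{1}{5} \left(-6\right) + \frac{1}{5} \cdot 1\right) = - 45 \left(\frac{14}{5} - \frac{6}{5} + \frac{1}{5}\right) = \left(-45\right) \frac{9}{5} = -81$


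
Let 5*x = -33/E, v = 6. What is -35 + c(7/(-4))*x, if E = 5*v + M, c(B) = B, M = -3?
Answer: -6223/180 ≈ -34.572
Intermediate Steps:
E = 27 (E = 5*6 - 3 = 30 - 3 = 27)
x = -11/45 (x = (-33/27)/5 = (-33*1/27)/5 = (1/5)*(-11/9) = -11/45 ≈ -0.24444)
-35 + c(7/(-4))*x = -35 + (7/(-4))*(-11/45) = -35 + (7*(-1/4))*(-11/45) = -35 - 7/4*(-11/45) = -35 + 77/180 = -6223/180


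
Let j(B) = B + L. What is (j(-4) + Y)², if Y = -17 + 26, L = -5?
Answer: 0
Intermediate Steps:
Y = 9
j(B) = -5 + B (j(B) = B - 5 = -5 + B)
(j(-4) + Y)² = ((-5 - 4) + 9)² = (-9 + 9)² = 0² = 0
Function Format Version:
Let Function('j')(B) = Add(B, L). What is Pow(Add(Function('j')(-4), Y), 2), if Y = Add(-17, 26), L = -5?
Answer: 0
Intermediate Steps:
Y = 9
Function('j')(B) = Add(-5, B) (Function('j')(B) = Add(B, -5) = Add(-5, B))
Pow(Add(Function('j')(-4), Y), 2) = Pow(Add(Add(-5, -4), 9), 2) = Pow(Add(-9, 9), 2) = Pow(0, 2) = 0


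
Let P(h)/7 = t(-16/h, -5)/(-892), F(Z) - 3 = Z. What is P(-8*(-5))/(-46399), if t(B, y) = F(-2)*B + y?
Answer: -189/206939540 ≈ -9.1331e-7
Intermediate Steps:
F(Z) = 3 + Z
t(B, y) = B + y (t(B, y) = (3 - 2)*B + y = 1*B + y = B + y)
P(h) = 35/892 + 28/(223*h) (P(h) = 7*((-16/h - 5)/(-892)) = 7*((-5 - 16/h)*(-1/892)) = 7*(5/892 + 4/(223*h)) = 35/892 + 28/(223*h))
P(-8*(-5))/(-46399) = (7*(16 + 5*(-8*(-5)))/(892*((-8*(-5)))))/(-46399) = ((7/892)*(16 + 5*40)/40)*(-1/46399) = ((7/892)*(1/40)*(16 + 200))*(-1/46399) = ((7/892)*(1/40)*216)*(-1/46399) = (189/4460)*(-1/46399) = -189/206939540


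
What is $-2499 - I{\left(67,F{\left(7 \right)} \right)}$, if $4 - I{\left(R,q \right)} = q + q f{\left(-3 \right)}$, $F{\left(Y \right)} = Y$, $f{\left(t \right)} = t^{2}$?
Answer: $-2433$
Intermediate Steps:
$I{\left(R,q \right)} = 4 - 10 q$ ($I{\left(R,q \right)} = 4 - \left(q + q \left(-3\right)^{2}\right) = 4 - \left(q + q 9\right) = 4 - \left(q + 9 q\right) = 4 - 10 q$)
$-2499 - I{\left(67,F{\left(7 \right)} \right)} = -2499 - \left(4 - 70\right) = -2499 - -66 = -2499 + 66 = -2433$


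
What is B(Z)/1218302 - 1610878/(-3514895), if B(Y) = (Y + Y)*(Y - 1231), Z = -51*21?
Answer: 205256121344/45555357535 ≈ 4.5056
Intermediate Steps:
Z = -1071
B(Y) = 2*Y*(-1231 + Y) (B(Y) = (2*Y)*(-1231 + Y) = 2*Y*(-1231 + Y))
B(Z)/1218302 - 1610878/(-3514895) = (2*(-1071)*(-1231 - 1071))/1218302 - 1610878/(-3514895) = (2*(-1071)*(-2302))*(1/1218302) - 1610878*(-1/3514895) = 4930884*(1/1218302) + 34274/74785 = 2465442/609151 + 34274/74785 = 205256121344/45555357535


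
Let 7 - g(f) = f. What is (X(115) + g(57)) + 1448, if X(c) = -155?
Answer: 1243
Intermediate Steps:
g(f) = 7 - f
(X(115) + g(57)) + 1448 = (-155 + (7 - 1*57)) + 1448 = (-155 + (7 - 57)) + 1448 = (-155 - 50) + 1448 = -205 + 1448 = 1243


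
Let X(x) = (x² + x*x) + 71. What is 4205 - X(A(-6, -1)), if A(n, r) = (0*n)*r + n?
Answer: 4062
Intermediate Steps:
A(n, r) = n (A(n, r) = 0*r + n = 0 + n = n)
X(x) = 71 + 2*x² (X(x) = (x² + x²) + 71 = 2*x² + 71 = 71 + 2*x²)
4205 - X(A(-6, -1)) = 4205 - (71 + 2*(-6)²) = 4205 - (71 + 2*36) = 4205 - (71 + 72) = 4205 - 1*143 = 4205 - 143 = 4062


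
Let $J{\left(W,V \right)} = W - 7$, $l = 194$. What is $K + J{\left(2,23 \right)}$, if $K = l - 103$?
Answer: $86$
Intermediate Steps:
$K = 91$ ($K = 194 - 103 = 91$)
$J{\left(W,V \right)} = -7 + W$
$K + J{\left(2,23 \right)} = 91 + \left(-7 + 2\right) = 91 - 5 = 86$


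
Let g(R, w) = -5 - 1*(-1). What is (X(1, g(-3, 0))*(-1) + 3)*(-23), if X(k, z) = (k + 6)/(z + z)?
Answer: -713/8 ≈ -89.125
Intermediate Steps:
g(R, w) = -4 (g(R, w) = -5 + 1 = -4)
X(k, z) = (6 + k)/(2*z) (X(k, z) = (6 + k)/((2*z)) = (6 + k)*(1/(2*z)) = (6 + k)/(2*z))
(X(1, g(-3, 0))*(-1) + 3)*(-23) = (((½)*(6 + 1)/(-4))*(-1) + 3)*(-23) = (((½)*(-¼)*7)*(-1) + 3)*(-23) = (-7/8*(-1) + 3)*(-23) = (7/8 + 3)*(-23) = (31/8)*(-23) = -713/8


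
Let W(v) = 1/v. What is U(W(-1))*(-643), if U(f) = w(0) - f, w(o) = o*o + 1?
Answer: -1286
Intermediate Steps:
w(o) = 1 + o² (w(o) = o² + 1 = 1 + o²)
U(f) = 1 - f (U(f) = (1 + 0²) - f = (1 + 0) - f = 1 - f)
U(W(-1))*(-643) = (1 - 1/(-1))*(-643) = (1 - 1*(-1))*(-643) = (1 + 1)*(-643) = 2*(-643) = -1286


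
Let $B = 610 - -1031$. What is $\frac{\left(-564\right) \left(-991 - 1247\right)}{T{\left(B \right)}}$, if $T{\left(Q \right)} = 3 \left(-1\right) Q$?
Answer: $- \frac{140248}{547} \approx -256.4$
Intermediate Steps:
$B = 1641$ ($B = 610 + 1031 = 1641$)
$T{\left(Q \right)} = - 3 Q$
$\frac{\left(-564\right) \left(-991 - 1247\right)}{T{\left(B \right)}} = \frac{\left(-564\right) \left(-991 - 1247\right)}{\left(-3\right) 1641} = \frac{\left(-564\right) \left(-2238\right)}{-4923} = 1262232 \left(- \frac{1}{4923}\right) = - \frac{140248}{547}$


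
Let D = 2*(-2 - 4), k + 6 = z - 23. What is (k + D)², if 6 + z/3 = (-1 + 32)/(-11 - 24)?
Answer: 4656964/1225 ≈ 3801.6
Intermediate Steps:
z = -723/35 (z = -18 + 3*((-1 + 32)/(-11 - 24)) = -18 + 3*(31/(-35)) = -18 + 3*(31*(-1/35)) = -18 + 3*(-31/35) = -18 - 93/35 = -723/35 ≈ -20.657)
k = -1738/35 (k = -6 + (-723/35 - 23) = -6 - 1528/35 = -1738/35 ≈ -49.657)
D = -12 (D = 2*(-6) = -12)
(k + D)² = (-1738/35 - 12)² = (-2158/35)² = 4656964/1225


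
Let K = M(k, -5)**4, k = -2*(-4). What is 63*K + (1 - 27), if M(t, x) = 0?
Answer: -26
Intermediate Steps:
k = 8
K = 0 (K = 0**4 = 0)
63*K + (1 - 27) = 63*0 + (1 - 27) = 0 - 26 = -26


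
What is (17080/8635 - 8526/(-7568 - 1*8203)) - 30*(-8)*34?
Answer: 10586598898/1296977 ≈ 8162.5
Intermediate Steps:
(17080/8635 - 8526/(-7568 - 1*8203)) - 30*(-8)*34 = (17080*(1/8635) - 8526/(-7568 - 8203)) - (-240)*34 = (3416/1727 - 8526/(-15771)) - 1*(-8160) = (3416/1727 - 8526*(-1/15771)) + 8160 = (3416/1727 + 406/751) + 8160 = 3266578/1296977 + 8160 = 10586598898/1296977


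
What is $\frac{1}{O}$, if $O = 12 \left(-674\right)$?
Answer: $- \frac{1}{8088} \approx -0.00012364$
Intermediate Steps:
$O = -8088$
$\frac{1}{O} = \frac{1}{-8088} = - \frac{1}{8088}$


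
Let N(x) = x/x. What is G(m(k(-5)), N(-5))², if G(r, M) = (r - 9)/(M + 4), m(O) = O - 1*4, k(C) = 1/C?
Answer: 4356/625 ≈ 6.9696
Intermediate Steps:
N(x) = 1
m(O) = -4 + O (m(O) = O - 4 = -4 + O)
G(r, M) = (-9 + r)/(4 + M)
G(m(k(-5)), N(-5))² = ((-9 + (-4 + 1/(-5)))/(4 + 1))² = ((-9 + (-4 - ⅕))/5)² = ((-9 - 21/5)/5)² = ((⅕)*(-66/5))² = (-66/25)² = 4356/625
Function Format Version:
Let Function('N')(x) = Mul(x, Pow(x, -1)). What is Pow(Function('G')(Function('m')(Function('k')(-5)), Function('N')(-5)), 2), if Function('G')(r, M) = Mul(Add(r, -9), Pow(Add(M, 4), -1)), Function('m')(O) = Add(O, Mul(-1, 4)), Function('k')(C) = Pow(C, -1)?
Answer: Rational(4356, 625) ≈ 6.9696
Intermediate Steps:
Function('N')(x) = 1
Function('m')(O) = Add(-4, O) (Function('m')(O) = Add(O, -4) = Add(-4, O))
Function('G')(r, M) = Mul(Pow(Add(4, M), -1), Add(-9, r)) (Function('G')(r, M) = Mul(Add(-9, r), Pow(Add(4, M), -1)) = Mul(Pow(Add(4, M), -1), Add(-9, r)))
Pow(Function('G')(Function('m')(Function('k')(-5)), Function('N')(-5)), 2) = Pow(Mul(Pow(Add(4, 1), -1), Add(-9, Add(-4, Pow(-5, -1)))), 2) = Pow(Mul(Pow(5, -1), Add(-9, Add(-4, Rational(-1, 5)))), 2) = Pow(Mul(Rational(1, 5), Add(-9, Rational(-21, 5))), 2) = Pow(Mul(Rational(1, 5), Rational(-66, 5)), 2) = Pow(Rational(-66, 25), 2) = Rational(4356, 625)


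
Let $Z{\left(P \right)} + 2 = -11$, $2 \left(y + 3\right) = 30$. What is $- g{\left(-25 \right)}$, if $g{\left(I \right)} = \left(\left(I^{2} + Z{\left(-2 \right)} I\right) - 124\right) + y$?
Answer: $-838$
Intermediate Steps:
$y = 12$ ($y = -3 + \frac{1}{2} \cdot 30 = -3 + 15 = 12$)
$Z{\left(P \right)} = -13$ ($Z{\left(P \right)} = -2 - 11 = -13$)
$g{\left(I \right)} = -112 + I^{2} - 13 I$ ($g{\left(I \right)} = \left(\left(I^{2} - 13 I\right) - 124\right) + 12 = \left(-124 + I^{2} - 13 I\right) + 12 = -112 + I^{2} - 13 I$)
$- g{\left(-25 \right)} = - (-112 + \left(-25\right)^{2} - -325) = - (-112 + 625 + 325) = \left(-1\right) 838 = -838$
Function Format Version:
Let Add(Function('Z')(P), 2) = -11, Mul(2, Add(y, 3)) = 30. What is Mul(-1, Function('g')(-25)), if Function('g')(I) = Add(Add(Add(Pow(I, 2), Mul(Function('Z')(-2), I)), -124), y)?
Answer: -838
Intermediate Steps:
y = 12 (y = Add(-3, Mul(Rational(1, 2), 30)) = Add(-3, 15) = 12)
Function('Z')(P) = -13 (Function('Z')(P) = Add(-2, -11) = -13)
Function('g')(I) = Add(-112, Pow(I, 2), Mul(-13, I)) (Function('g')(I) = Add(Add(Add(Pow(I, 2), Mul(-13, I)), -124), 12) = Add(Add(-124, Pow(I, 2), Mul(-13, I)), 12) = Add(-112, Pow(I, 2), Mul(-13, I)))
Mul(-1, Function('g')(-25)) = Mul(-1, Add(-112, Pow(-25, 2), Mul(-13, -25))) = Mul(-1, Add(-112, 625, 325)) = Mul(-1, 838) = -838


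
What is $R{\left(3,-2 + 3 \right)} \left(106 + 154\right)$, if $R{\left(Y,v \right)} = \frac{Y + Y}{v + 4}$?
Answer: $312$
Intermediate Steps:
$R{\left(Y,v \right)} = \frac{2 Y}{4 + v}$
$R{\left(3,-2 + 3 \right)} \left(106 + 154\right) = 2 \cdot 3 \frac{1}{4 + \left(-2 + 3\right)} \left(106 + 154\right) = 2 \cdot 3 \frac{1}{4 + 1} \cdot 260 = 2 \cdot 3 \cdot \frac{1}{5} \cdot 260 = \frac{6}{5} \cdot 260 = 312$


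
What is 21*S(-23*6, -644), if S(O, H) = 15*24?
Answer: 7560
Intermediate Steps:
S(O, H) = 360
21*S(-23*6, -644) = 21*360 = 7560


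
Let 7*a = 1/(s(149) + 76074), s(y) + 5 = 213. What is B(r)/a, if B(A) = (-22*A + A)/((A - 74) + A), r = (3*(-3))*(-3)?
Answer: 151381629/10 ≈ 1.5138e+7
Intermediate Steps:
s(y) = 208 (s(y) = -5 + 213 = 208)
a = 1/533974 (a = 1/(7*(208 + 76074)) = (1/7)/76282 = (1/7)*(1/76282) = 1/533974 ≈ 1.8727e-6)
r = 27 (r = -9*(-3) = 27)
B(A) = -21*A/(-74 + 2*A) (B(A) = (-21*A)/((-74 + A) + A) = (-21*A)/(-74 + 2*A) = -21*A/(-74 + 2*A))
B(r)/a = (-21*27/(-74 + 2*27))/(1/533974) = -21*27/(-74 + 54)*533974 = -21*27/(-20)*533974 = -21*27*(-1/20)*533974 = (567/20)*533974 = 151381629/10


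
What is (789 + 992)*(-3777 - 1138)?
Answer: -8753615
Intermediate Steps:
(789 + 992)*(-3777 - 1138) = 1781*(-4915) = -8753615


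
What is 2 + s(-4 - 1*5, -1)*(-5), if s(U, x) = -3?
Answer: 17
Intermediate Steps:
2 + s(-4 - 1*5, -1)*(-5) = 2 - 3*(-5) = 2 + 15 = 17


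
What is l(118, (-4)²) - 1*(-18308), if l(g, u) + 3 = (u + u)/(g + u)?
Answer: 1226451/67 ≈ 18305.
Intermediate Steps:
l(g, u) = -3 + 2*u/(g + u) (l(g, u) = -3 + (u + u)/(g + u) = -3 + (2*u)/(g + u) = -3 + 2*u/(g + u))
l(118, (-4)²) - 1*(-18308) = (-1*(-4)² - 3*118)/(118 + (-4)²) - 1*(-18308) = (-1*16 - 354)/(118 + 16) + 18308 = (-16 - 354)/134 + 18308 = (1/134)*(-370) + 18308 = -185/67 + 18308 = 1226451/67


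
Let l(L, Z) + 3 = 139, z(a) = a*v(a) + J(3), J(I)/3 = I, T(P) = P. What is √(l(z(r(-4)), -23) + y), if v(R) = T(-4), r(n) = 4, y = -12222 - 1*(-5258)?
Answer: 2*I*√1707 ≈ 82.632*I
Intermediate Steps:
y = -6964 (y = -12222 + 5258 = -6964)
J(I) = 3*I
v(R) = -4
z(a) = 9 - 4*a (z(a) = a*(-4) + 3*3 = -4*a + 9 = 9 - 4*a)
l(L, Z) = 136 (l(L, Z) = -3 + 139 = 136)
√(l(z(r(-4)), -23) + y) = √(136 - 6964) = √(-6828) = 2*I*√1707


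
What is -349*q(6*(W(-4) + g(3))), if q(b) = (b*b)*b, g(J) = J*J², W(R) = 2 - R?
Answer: -2709074808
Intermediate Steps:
g(J) = J³
q(b) = b³ (q(b) = b²*b = b³)
-349*q(6*(W(-4) + g(3))) = -349*216*((2 - 1*(-4)) + 3³)³ = -349*216*((2 + 4) + 27)³ = -349*216*(6 + 27)³ = -349*(6*33)³ = -349*198³ = -349*7762392 = -2709074808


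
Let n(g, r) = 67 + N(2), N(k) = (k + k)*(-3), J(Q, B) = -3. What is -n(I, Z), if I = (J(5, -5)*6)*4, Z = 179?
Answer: -55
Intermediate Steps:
N(k) = -6*k (N(k) = (2*k)*(-3) = -6*k)
I = -72 (I = -3*6*4 = -18*4 = -72)
n(g, r) = 55 (n(g, r) = 67 - 6*2 = 67 - 12 = 55)
-n(I, Z) = -1*55 = -55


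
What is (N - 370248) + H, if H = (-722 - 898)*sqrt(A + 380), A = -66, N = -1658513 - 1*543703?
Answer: -2572464 - 1620*sqrt(314) ≈ -2.6012e+6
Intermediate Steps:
N = -2202216 (N = -1658513 - 543703 = -2202216)
H = -1620*sqrt(314) (H = (-722 - 898)*sqrt(-66 + 380) = -1620*sqrt(314) ≈ -28706.)
(N - 370248) + H = (-2202216 - 370248) - 1620*sqrt(314) = -2572464 - 1620*sqrt(314)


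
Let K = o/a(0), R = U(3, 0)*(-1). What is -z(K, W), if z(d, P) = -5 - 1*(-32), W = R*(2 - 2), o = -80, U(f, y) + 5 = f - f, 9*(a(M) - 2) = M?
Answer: -27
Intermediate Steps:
a(M) = 2 + M/9
U(f, y) = -5 (U(f, y) = -5 + (f - f) = -5 + 0 = -5)
R = 5 (R = -5*(-1) = 5)
W = 0 (W = 5*(2 - 2) = 5*0 = 0)
K = -40 (K = -80/(2 + (⅑)*0) = -80/(2 + 0) = -80/2 = -80*½ = -40)
z(d, P) = 27 (z(d, P) = -5 + 32 = 27)
-z(K, W) = -1*27 = -27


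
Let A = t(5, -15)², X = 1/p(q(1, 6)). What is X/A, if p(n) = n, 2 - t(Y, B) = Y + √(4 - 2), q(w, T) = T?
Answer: 11/294 - √2/49 ≈ 0.0085535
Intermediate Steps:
t(Y, B) = 2 - Y - √2 (t(Y, B) = 2 - (Y + √(4 - 2)) = 2 - (Y + √2) = 2 + (-Y - √2) = 2 - Y - √2)
X = ⅙ (X = 1/6 = ⅙ ≈ 0.16667)
A = (-3 - √2)² (A = (2 - 1*5 - √2)² = (2 - 5 - √2)² = (-3 - √2)² ≈ 19.485)
X/A = 1/(6*((3 + √2)²)) = 1/(6*(3 + √2)²)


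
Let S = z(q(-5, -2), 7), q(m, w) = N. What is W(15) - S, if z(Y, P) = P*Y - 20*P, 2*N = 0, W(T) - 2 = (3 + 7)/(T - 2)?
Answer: 1856/13 ≈ 142.77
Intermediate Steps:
W(T) = 2 + 10/(-2 + T) (W(T) = 2 + (3 + 7)/(T - 2) = 2 + 10/(-2 + T))
N = 0 (N = (½)*0 = 0)
q(m, w) = 0
z(Y, P) = -20*P + P*Y
S = -140 (S = 7*(-20 + 0) = 7*(-20) = -140)
W(15) - S = 2*(3 + 15)/(-2 + 15) - 1*(-140) = 2*18/13 + 140 = 2*(1/13)*18 + 140 = 36/13 + 140 = 1856/13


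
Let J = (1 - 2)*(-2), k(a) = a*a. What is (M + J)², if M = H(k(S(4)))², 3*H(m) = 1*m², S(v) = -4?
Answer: 4297326916/81 ≈ 5.3053e+7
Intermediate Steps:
k(a) = a²
H(m) = m²/3 (H(m) = (1*m²)/3 = m²/3)
M = 65536/9 (M = (((-4)²)²/3)² = ((⅓)*16²)² = ((⅓)*256)² = (256/3)² = 65536/9 ≈ 7281.8)
J = 2 (J = -1*(-2) = 2)
(M + J)² = (65536/9 + 2)² = (65554/9)² = 4297326916/81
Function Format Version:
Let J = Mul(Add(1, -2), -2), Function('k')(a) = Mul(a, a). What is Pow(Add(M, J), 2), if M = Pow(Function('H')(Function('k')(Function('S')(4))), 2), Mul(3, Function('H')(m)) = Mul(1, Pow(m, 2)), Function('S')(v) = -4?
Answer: Rational(4297326916, 81) ≈ 5.3053e+7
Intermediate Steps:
Function('k')(a) = Pow(a, 2)
Function('H')(m) = Mul(Rational(1, 3), Pow(m, 2)) (Function('H')(m) = Mul(Rational(1, 3), Mul(1, Pow(m, 2))) = Mul(Rational(1, 3), Pow(m, 2)))
M = Rational(65536, 9) (M = Pow(Mul(Rational(1, 3), Pow(Pow(-4, 2), 2)), 2) = Pow(Mul(Rational(1, 3), Pow(16, 2)), 2) = Pow(Mul(Rational(1, 3), 256), 2) = Pow(Rational(256, 3), 2) = Rational(65536, 9) ≈ 7281.8)
J = 2 (J = Mul(-1, -2) = 2)
Pow(Add(M, J), 2) = Pow(Add(Rational(65536, 9), 2), 2) = Pow(Rational(65554, 9), 2) = Rational(4297326916, 81)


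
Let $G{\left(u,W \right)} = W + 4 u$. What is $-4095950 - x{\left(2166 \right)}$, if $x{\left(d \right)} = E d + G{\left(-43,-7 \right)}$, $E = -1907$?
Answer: $34791$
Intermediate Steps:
$x{\left(d \right)} = -179 - 1907 d$ ($x{\left(d \right)} = - 1907 d + \left(-7 + 4 \left(-43\right)\right) = - 1907 d - 179 = -179 - 1907 d$)
$-4095950 - x{\left(2166 \right)} = -4095950 - \left(-179 - 4130562\right) = -4095950 - -4130741 = -4095950 + 4130741 = 34791$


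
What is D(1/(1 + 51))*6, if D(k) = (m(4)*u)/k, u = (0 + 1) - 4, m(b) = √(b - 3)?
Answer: -936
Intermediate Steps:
m(b) = √(-3 + b)
u = -3 (u = 1 - 4 = -3)
D(k) = -3/k (D(k) = (√(-3 + 4)*(-3))/k = (√1*(-3))/k = (1*(-3))/k = -3/k)
D(1/(1 + 51))*6 = -3/(1/(1 + 51))*6 = -3/(1/52)*6 = -3/1/52*6 = -3*52*6 = -156*6 = -936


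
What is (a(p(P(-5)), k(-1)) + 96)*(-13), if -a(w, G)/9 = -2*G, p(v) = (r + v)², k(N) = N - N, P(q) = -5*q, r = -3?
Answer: -1248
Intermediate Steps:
k(N) = 0
p(v) = (-3 + v)²
a(w, G) = 18*G (a(w, G) = -(-18)*G = 18*G)
(a(p(P(-5)), k(-1)) + 96)*(-13) = (18*0 + 96)*(-13) = (0 + 96)*(-13) = 96*(-13) = -1248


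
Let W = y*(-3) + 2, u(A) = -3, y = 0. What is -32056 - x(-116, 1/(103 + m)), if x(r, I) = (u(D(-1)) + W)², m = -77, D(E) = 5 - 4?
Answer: -32057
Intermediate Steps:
D(E) = 1
W = 2 (W = 0*(-3) + 2 = 0 + 2 = 2)
x(r, I) = 1 (x(r, I) = (-3 + 2)² = (-1)² = 1)
-32056 - x(-116, 1/(103 + m)) = -32056 - 1*1 = -32056 - 1 = -32057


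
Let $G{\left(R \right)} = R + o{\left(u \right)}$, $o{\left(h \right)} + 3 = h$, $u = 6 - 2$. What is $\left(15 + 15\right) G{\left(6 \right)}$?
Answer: $210$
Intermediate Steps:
$u = 4$
$o{\left(h \right)} = -3 + h$
$G{\left(R \right)} = 1 + R$ ($G{\left(R \right)} = R + \left(-3 + 4\right) = R + 1 = 1 + R$)
$\left(15 + 15\right) G{\left(6 \right)} = \left(15 + 15\right) \left(1 + 6\right) = 30 \cdot 7 = 210$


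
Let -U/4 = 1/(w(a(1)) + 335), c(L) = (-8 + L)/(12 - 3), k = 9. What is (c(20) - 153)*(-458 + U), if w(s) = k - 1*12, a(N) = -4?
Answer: 17296825/249 ≈ 69465.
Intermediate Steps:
w(s) = -3 (w(s) = 9 - 1*12 = 9 - 12 = -3)
c(L) = -8/9 + L/9 (c(L) = (-8 + L)/9 = (-8 + L)*(1/9) = -8/9 + L/9)
U = -1/83 (U = -4/(-3 + 335) = -4/332 = -4*1/332 = -1/83 ≈ -0.012048)
(c(20) - 153)*(-458 + U) = ((-8/9 + (1/9)*20) - 153)*(-458 - 1/83) = ((-8/9 + 20/9) - 153)*(-38015/83) = (4/3 - 153)*(-38015/83) = -455/3*(-38015/83) = 17296825/249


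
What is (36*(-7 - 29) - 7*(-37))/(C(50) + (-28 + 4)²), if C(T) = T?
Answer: -1037/626 ≈ -1.6565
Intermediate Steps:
(36*(-7 - 29) - 7*(-37))/(C(50) + (-28 + 4)²) = (36*(-7 - 29) - 7*(-37))/(50 + (-28 + 4)²) = (36*(-36) + 259)/(50 + (-24)²) = (-1296 + 259)/(50 + 576) = -1037/626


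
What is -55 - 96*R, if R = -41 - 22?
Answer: 5993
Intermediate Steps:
R = -63
-55 - 96*R = -55 - 96*(-63) = -55 + 6048 = 5993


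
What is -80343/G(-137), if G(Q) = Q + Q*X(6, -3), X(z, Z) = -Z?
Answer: 80343/548 ≈ 146.61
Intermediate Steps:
G(Q) = 4*Q (G(Q) = Q + Q*(-1*(-3)) = Q + Q*3 = Q + 3*Q = 4*Q)
-80343/G(-137) = -80343/(4*(-137)) = -80343/(-548) = -80343*(-1/548) = 80343/548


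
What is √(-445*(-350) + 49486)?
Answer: 6*√5701 ≈ 453.03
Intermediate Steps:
√(-445*(-350) + 49486) = √(155750 + 49486) = √205236 = 6*√5701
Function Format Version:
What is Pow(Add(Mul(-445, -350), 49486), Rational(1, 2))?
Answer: Mul(6, Pow(5701, Rational(1, 2))) ≈ 453.03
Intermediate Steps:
Pow(Add(Mul(-445, -350), 49486), Rational(1, 2)) = Pow(Add(155750, 49486), Rational(1, 2)) = Pow(205236, Rational(1, 2)) = Mul(6, Pow(5701, Rational(1, 2)))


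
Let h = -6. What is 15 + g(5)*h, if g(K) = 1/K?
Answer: 69/5 ≈ 13.800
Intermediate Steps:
15 + g(5)*h = 15 - 6/5 = 69/5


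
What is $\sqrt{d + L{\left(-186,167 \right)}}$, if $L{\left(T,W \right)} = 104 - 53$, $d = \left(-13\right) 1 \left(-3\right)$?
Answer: $3 \sqrt{10} \approx 9.4868$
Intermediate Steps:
$d = 39$ ($d = \left(-13\right) \left(-3\right) = 39$)
$L{\left(T,W \right)} = 51$ ($L{\left(T,W \right)} = 104 - 53 = 51$)
$\sqrt{d + L{\left(-186,167 \right)}} = \sqrt{39 + 51} = \sqrt{90} = 3 \sqrt{10}$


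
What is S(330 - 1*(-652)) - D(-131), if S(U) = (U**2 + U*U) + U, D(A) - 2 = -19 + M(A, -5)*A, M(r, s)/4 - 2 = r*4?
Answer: 1656119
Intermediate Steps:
M(r, s) = 8 + 16*r (M(r, s) = 8 + 4*(r*4) = 8 + 4*(4*r) = 8 + 16*r)
D(A) = -17 + A*(8 + 16*A) (D(A) = 2 + (-19 + (8 + 16*A)*A) = 2 + (-19 + A*(8 + 16*A)) = -17 + A*(8 + 16*A))
S(U) = U + 2*U**2 (S(U) = (U**2 + U**2) + U = 2*U**2 + U = U + 2*U**2)
S(330 - 1*(-652)) - D(-131) = (330 - 1*(-652))*(1 + 2*(330 - 1*(-652))) - (-17 + 8*(-131)*(1 + 2*(-131))) = (330 + 652)*(1 + 2*(330 + 652)) - (-17 + 8*(-131)*(1 - 262)) = 982*(1 + 2*982) - (-17 + 8*(-131)*(-261)) = 982*(1 + 1964) - (-17 + 273528) = 982*1965 - 1*273511 = 1929630 - 273511 = 1656119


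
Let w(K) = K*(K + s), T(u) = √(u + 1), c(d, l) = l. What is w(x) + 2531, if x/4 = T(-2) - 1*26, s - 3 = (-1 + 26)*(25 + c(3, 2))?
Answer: -57181 + 1880*I ≈ -57181.0 + 1880.0*I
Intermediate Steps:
T(u) = √(1 + u)
s = 678 (s = 3 + (-1 + 26)*(25 + 2) = 3 + 25*27 = 3 + 675 = 678)
x = -104 + 4*I (x = 4*(√(1 - 2) - 1*26) = 4*(√(-1) - 26) = 4*(I - 26) = 4*(-26 + I) = -104 + 4*I ≈ -104.0 + 4.0*I)
w(K) = K*(678 + K) (w(K) = K*(K + 678) = K*(678 + K))
w(x) + 2531 = (-104 + 4*I)*(678 + (-104 + 4*I)) + 2531 = (-104 + 4*I)*(574 + 4*I) + 2531 = 2531 + (-104 + 4*I)*(574 + 4*I)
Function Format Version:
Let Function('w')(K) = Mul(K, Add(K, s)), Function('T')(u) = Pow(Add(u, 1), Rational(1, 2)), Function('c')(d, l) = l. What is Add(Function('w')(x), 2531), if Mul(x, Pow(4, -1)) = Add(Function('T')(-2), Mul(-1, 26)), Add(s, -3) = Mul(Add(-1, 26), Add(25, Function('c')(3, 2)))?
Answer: Add(-57181, Mul(1880, I)) ≈ Add(-57181., Mul(1880.0, I))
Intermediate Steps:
Function('T')(u) = Pow(Add(1, u), Rational(1, 2))
s = 678 (s = Add(3, Mul(Add(-1, 26), Add(25, 2))) = Add(3, Mul(25, 27)) = Add(3, 675) = 678)
x = Add(-104, Mul(4, I)) (x = Mul(4, Add(Pow(Add(1, -2), Rational(1, 2)), Mul(-1, 26))) = Mul(4, Add(Pow(-1, Rational(1, 2)), -26)) = Mul(4, Add(I, -26)) = Mul(4, Add(-26, I)) = Add(-104, Mul(4, I)) ≈ Add(-104.00, Mul(4.0000, I)))
Function('w')(K) = Mul(K, Add(678, K)) (Function('w')(K) = Mul(K, Add(K, 678)) = Mul(K, Add(678, K)))
Add(Function('w')(x), 2531) = Add(Mul(Add(-104, Mul(4, I)), Add(678, Add(-104, Mul(4, I)))), 2531) = Add(Mul(Add(-104, Mul(4, I)), Add(574, Mul(4, I))), 2531) = Add(2531, Mul(Add(-104, Mul(4, I)), Add(574, Mul(4, I))))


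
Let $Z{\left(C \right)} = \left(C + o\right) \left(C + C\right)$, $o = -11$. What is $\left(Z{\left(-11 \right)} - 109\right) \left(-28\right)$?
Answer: $-10500$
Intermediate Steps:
$Z{\left(C \right)} = 2 C \left(-11 + C\right)$ ($Z{\left(C \right)} = \left(C - 11\right) \left(C + C\right) = \left(-11 + C\right) 2 C = 2 C \left(-11 + C\right)$)
$\left(Z{\left(-11 \right)} - 109\right) \left(-28\right) = \left(2 \left(-11\right) \left(-11 - 11\right) - 109\right) \left(-28\right) = \left(2 \left(-11\right) \left(-22\right) - 109\right) \left(-28\right) = \left(484 - 109\right) \left(-28\right) = 375 \left(-28\right) = -10500$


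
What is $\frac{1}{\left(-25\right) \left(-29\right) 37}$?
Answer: $\frac{1}{26825} \approx 3.7279 \cdot 10^{-5}$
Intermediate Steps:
$\frac{1}{\left(-25\right) \left(-29\right) 37} = \frac{1}{725 \cdot 37} = \frac{1}{26825}$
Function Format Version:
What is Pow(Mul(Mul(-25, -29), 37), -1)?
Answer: Rational(1, 26825) ≈ 3.7279e-5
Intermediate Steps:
Pow(Mul(Mul(-25, -29), 37), -1) = Pow(Mul(725, 37), -1) = Pow(26825, -1) = Rational(1, 26825)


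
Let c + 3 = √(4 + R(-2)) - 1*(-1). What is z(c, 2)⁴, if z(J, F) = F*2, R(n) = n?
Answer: 256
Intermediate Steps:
c = -2 + √2 (c = -3 + (√(4 - 2) - 1*(-1)) = -3 + (√2 + 1) = -3 + (1 + √2) = -2 + √2 ≈ -0.58579)
z(J, F) = 2*F
z(c, 2)⁴ = (2*2)⁴ = 4⁴ = 256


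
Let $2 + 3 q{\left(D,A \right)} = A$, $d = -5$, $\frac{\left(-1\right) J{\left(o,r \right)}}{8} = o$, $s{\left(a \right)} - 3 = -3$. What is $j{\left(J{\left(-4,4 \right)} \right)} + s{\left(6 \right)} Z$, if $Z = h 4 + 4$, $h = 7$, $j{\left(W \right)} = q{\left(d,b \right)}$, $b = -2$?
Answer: $- \frac{4}{3} \approx -1.3333$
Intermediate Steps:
$s{\left(a \right)} = 0$ ($s{\left(a \right)} = 3 - 3 = 0$)
$J{\left(o,r \right)} = - 8 o$
$q{\left(D,A \right)} = - \frac{2}{3} + \frac{A}{3}$
$j{\left(W \right)} = - \frac{4}{3}$ ($j{\left(W \right)} = - \frac{2}{3} + \frac{1}{3} \left(-2\right) = - \frac{2}{3} - \frac{2}{3} = - \frac{4}{3}$)
$Z = 32$ ($Z = 7 \cdot 4 + 4 = 28 + 4 = 32$)
$j{\left(J{\left(-4,4 \right)} \right)} + s{\left(6 \right)} Z = - \frac{4}{3} + 0 \cdot 32 = - \frac{4}{3} + 0 = - \frac{4}{3}$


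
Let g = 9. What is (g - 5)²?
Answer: 16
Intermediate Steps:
(g - 5)² = (9 - 5)² = 4² = 16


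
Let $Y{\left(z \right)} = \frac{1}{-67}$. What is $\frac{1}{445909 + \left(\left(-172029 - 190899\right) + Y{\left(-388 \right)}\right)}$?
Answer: $\frac{67}{5559726} \approx 1.2051 \cdot 10^{-5}$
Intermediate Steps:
$Y{\left(z \right)} = - \frac{1}{67}$
$\frac{1}{445909 + \left(\left(-172029 - 190899\right) + Y{\left(-388 \right)}\right)} = \frac{1}{445909 - \frac{24316177}{67}} = \frac{1}{\frac{5559726}{67}} = \frac{67}{5559726}$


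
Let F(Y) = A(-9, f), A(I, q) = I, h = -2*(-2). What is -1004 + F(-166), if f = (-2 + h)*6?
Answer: -1013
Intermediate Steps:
h = 4
f = 12 (f = (-2 + 4)*6 = 2*6 = 12)
F(Y) = -9
-1004 + F(-166) = -1004 - 9 = -1013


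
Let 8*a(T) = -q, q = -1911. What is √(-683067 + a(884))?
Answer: 5*I*√437010/4 ≈ 826.33*I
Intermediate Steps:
a(T) = 1911/8 (a(T) = (-1*(-1911))/8 = (⅛)*1911 = 1911/8)
√(-683067 + a(884)) = √(-683067 + 1911/8) = √(-5462625/8) = 5*I*√437010/4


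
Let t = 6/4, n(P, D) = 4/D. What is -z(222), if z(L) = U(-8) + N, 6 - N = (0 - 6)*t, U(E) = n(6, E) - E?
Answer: -45/2 ≈ -22.500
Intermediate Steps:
t = 3/2 (t = 6*(¼) = 3/2 ≈ 1.5000)
U(E) = -E + 4/E (U(E) = 4/E - E = -E + 4/E)
N = 15 (N = 6 - (0 - 6)*3/2 = 6 - (-6)*3/2 = 6 - 1*(-9) = 6 + 9 = 15)
z(L) = 45/2 (z(L) = (-1*(-8) + 4/(-8)) + 15 = (8 + 4*(-⅛)) + 15 = (8 - ½) + 15 = 15/2 + 15 = 45/2)
-z(222) = -1*45/2 = -45/2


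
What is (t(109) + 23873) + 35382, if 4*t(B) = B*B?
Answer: 248901/4 ≈ 62225.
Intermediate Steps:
t(B) = B**2/4 (t(B) = (B*B)/4 = B**2/4)
(t(109) + 23873) + 35382 = ((1/4)*109**2 + 23873) + 35382 = ((1/4)*11881 + 23873) + 35382 = (11881/4 + 23873) + 35382 = 107373/4 + 35382 = 248901/4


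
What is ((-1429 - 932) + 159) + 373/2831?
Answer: -6233489/2831 ≈ -2201.9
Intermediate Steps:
((-1429 - 932) + 159) + 373/2831 = (-2361 + 159) + 373*(1/2831) = -2202 + 373/2831 = -6233489/2831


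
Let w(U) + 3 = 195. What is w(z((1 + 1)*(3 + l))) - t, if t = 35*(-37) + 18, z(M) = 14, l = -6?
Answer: 1469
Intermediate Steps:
t = -1277 (t = -1295 + 18 = -1277)
w(U) = 192 (w(U) = -3 + 195 = 192)
w(z((1 + 1)*(3 + l))) - t = 192 - 1*(-1277) = 192 + 1277 = 1469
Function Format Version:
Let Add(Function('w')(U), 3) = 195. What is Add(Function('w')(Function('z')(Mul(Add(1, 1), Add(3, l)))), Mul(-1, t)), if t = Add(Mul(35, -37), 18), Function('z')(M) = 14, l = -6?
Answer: 1469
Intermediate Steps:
t = -1277 (t = Add(-1295, 18) = -1277)
Function('w')(U) = 192 (Function('w')(U) = Add(-3, 195) = 192)
Add(Function('w')(Function('z')(Mul(Add(1, 1), Add(3, l)))), Mul(-1, t)) = Add(192, Mul(-1, -1277)) = Add(192, 1277) = 1469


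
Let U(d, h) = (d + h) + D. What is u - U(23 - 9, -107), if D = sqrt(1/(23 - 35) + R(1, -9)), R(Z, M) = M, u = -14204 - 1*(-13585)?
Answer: -526 - I*sqrt(327)/6 ≈ -526.0 - 3.0139*I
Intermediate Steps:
u = -619 (u = -14204 + 13585 = -619)
D = I*sqrt(327)/6 (D = sqrt(1/(23 - 35) - 9) = sqrt(1/(-12) - 9) = sqrt(-1/12 - 9) = sqrt(-109/12) = I*sqrt(327)/6 ≈ 3.0139*I)
U(d, h) = d + h + I*sqrt(327)/6 (U(d, h) = (d + h) + I*sqrt(327)/6 = d + h + I*sqrt(327)/6)
u - U(23 - 9, -107) = -619 - ((23 - 9) - 107 + I*sqrt(327)/6) = -619 - (14 - 107 + I*sqrt(327)/6) = -619 - (-93 + I*sqrt(327)/6) = -619 + (93 - I*sqrt(327)/6) = -526 - I*sqrt(327)/6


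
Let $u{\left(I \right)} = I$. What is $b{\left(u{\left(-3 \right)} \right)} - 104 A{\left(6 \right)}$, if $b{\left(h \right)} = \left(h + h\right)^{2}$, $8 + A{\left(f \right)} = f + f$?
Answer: $-380$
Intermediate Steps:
$A{\left(f \right)} = -8 + 2 f$ ($A{\left(f \right)} = -8 + \left(f + f\right) = -8 + 2 f$)
$b{\left(h \right)} = 4 h^{2}$ ($b{\left(h \right)} = \left(2 h\right)^{2} = 4 h^{2}$)
$b{\left(u{\left(-3 \right)} \right)} - 104 A{\left(6 \right)} = 4 \left(-3\right)^{2} - 104 \left(-8 + 2 \cdot 6\right) = 4 \cdot 9 - 104 \left(-8 + 12\right) = 36 - 416 = -380$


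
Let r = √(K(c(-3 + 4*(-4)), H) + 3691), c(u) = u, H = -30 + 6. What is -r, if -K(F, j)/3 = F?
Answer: -2*√937 ≈ -61.221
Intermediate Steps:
H = -24
K(F, j) = -3*F
r = 2*√937 (r = √(-3*(-3 + 4*(-4)) + 3691) = √(-3*(-3 - 16) + 3691) = √(-3*(-19) + 3691) = √(57 + 3691) = √3748 = 2*√937 ≈ 61.221)
-r = -2*√937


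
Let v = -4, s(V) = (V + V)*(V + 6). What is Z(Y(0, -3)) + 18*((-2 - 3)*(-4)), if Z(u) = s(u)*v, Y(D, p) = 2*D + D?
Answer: 360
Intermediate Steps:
Y(D, p) = 3*D
s(V) = 2*V*(6 + V) (s(V) = (2*V)*(6 + V) = 2*V*(6 + V))
Z(u) = -8*u*(6 + u) (Z(u) = (2*u*(6 + u))*(-4) = -8*u*(6 + u))
Z(Y(0, -3)) + 18*((-2 - 3)*(-4)) = -8*3*0*(6 + 3*0) + 18*((-2 - 3)*(-4)) = -8*0*(6 + 0) + 18*(-5*(-4)) = -8*0*6 + 18*20 = 0 + 360 = 360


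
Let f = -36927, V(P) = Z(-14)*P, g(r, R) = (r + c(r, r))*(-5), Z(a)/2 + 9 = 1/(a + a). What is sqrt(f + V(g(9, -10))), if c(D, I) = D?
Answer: 24*I*sqrt(3003)/7 ≈ 187.88*I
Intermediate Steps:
Z(a) = -18 + 1/a (Z(a) = -18 + 2/(a + a) = -18 + 2/((2*a)) = -18 + 2*(1/(2*a)) = -18 + 1/a)
g(r, R) = -10*r (g(r, R) = (r + r)*(-5) = (2*r)*(-5) = -10*r)
V(P) = -253*P/14 (V(P) = (-18 + 1/(-14))*P = (-18 - 1/14)*P = -253*P/14)
sqrt(f + V(g(9, -10))) = sqrt(-36927 - (-1265)*9/7) = sqrt(-36927 - 253/14*(-90)) = sqrt(-36927 + 11385/7) = sqrt(-247104/7) = 24*I*sqrt(3003)/7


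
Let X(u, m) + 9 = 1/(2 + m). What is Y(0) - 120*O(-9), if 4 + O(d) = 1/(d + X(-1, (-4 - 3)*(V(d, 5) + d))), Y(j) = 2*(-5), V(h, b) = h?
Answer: 1097770/2303 ≈ 476.67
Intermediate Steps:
Y(j) = -10
X(u, m) = -9 + 1/(2 + m)
O(d) = -4 + 1/(d + (-17 + 126*d)/(2 - 14*d)) (O(d) = -4 + 1/(d + (-17 - 9*(-4 - 3)*(d + d))/(2 + (-4 - 3)*(d + d))) = -4 + 1/(d + (-17 - (-63)*2*d)/(2 - 14*d)) = -4 + 1/(d + (-17 - (-126)*d)/(2 - 14*d)) = -4 + 1/(d + (-17 + 126*d)/(2 - 14*d)))
Y(0) - 120*O(-9) = -10 - 240*(-35 - 28*(-9)² + 263*(-9))/(17 - 128*(-9) + 14*(-9)²) = -10 - 240*(-35 - 28*81 - 2367)/(17 + 1152 + 14*81) = -10 - 240*(-35 - 2268 - 2367)/(17 + 1152 + 1134) = -10 - 240*(-4670)/2303 = -10 - 120*(-9340/2303) = -10 + 1120800/2303 = 1097770/2303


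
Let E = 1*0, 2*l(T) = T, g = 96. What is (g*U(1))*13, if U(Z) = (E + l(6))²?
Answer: 11232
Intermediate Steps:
l(T) = T/2
E = 0
U(Z) = 9 (U(Z) = (0 + (½)*6)² = (0 + 3)² = 3² = 9)
(g*U(1))*13 = (96*9)*13 = 864*13 = 11232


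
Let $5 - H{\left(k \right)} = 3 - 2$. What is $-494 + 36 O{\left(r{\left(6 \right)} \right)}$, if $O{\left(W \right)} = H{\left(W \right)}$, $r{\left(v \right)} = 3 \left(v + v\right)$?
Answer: $-350$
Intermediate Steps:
$H{\left(k \right)} = 4$ ($H{\left(k \right)} = 5 - \left(3 - 2\right) = 5 - 1 = 4$)
$r{\left(v \right)} = 6 v$ ($r{\left(v \right)} = 3 \cdot 2 v = 6 v$)
$O{\left(W \right)} = 4$
$-494 + 36 O{\left(r{\left(6 \right)} \right)} = -494 + 36 \cdot 4 = -494 + 144 = -350$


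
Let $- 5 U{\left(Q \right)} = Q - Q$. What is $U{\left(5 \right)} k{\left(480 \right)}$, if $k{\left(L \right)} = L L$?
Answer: $0$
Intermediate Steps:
$k{\left(L \right)} = L^{2}$
$U{\left(Q \right)} = 0$ ($U{\left(Q \right)} = - \frac{Q - Q}{5} = \left(- \frac{1}{5}\right) 0 = 0$)
$U{\left(5 \right)} k{\left(480 \right)} = 0 \cdot 480^{2} = 0 \cdot 230400 = 0$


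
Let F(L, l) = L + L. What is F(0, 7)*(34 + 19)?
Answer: 0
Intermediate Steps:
F(L, l) = 2*L
F(0, 7)*(34 + 19) = (2*0)*(34 + 19) = 0*53 = 0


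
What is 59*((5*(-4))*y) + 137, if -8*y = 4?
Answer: 727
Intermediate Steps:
y = -1/2 (y = -1/8*4 = -1/2 ≈ -0.50000)
59*((5*(-4))*y) + 137 = 59*((5*(-4))*(-1/2)) + 137 = 59*(-20*(-1/2)) + 137 = 59*10 + 137 = 590 + 137 = 727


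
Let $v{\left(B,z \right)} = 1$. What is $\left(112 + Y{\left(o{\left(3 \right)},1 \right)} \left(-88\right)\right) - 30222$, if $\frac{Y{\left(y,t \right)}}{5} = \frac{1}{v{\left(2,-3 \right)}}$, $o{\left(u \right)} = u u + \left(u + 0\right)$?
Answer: $-30550$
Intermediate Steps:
$o{\left(u \right)} = u + u^{2}$ ($o{\left(u \right)} = u^{2} + u = u + u^{2}$)
$Y{\left(y,t \right)} = 5$ ($Y{\left(y,t \right)} = \frac{5}{1} = 5 \cdot 1 = 5$)
$\left(112 + Y{\left(o{\left(3 \right)},1 \right)} \left(-88\right)\right) - 30222 = \left(112 + 5 \left(-88\right)\right) - 30222 = \left(112 - 440\right) - 30222 = -328 - 30222 = -30550$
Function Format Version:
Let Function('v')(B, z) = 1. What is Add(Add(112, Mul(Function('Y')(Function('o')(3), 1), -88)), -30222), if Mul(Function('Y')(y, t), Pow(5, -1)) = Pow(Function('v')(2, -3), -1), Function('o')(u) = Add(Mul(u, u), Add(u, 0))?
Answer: -30550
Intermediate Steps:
Function('o')(u) = Add(u, Pow(u, 2)) (Function('o')(u) = Add(Pow(u, 2), u) = Add(u, Pow(u, 2)))
Function('Y')(y, t) = 5 (Function('Y')(y, t) = Mul(5, Pow(1, -1)) = Mul(5, 1) = 5)
Add(Add(112, Mul(Function('Y')(Function('o')(3), 1), -88)), -30222) = Add(Add(112, Mul(5, -88)), -30222) = Add(Add(112, -440), -30222) = Add(-328, -30222) = -30550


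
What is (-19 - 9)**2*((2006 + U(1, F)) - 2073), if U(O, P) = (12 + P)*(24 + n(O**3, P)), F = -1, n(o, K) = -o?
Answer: 145824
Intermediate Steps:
U(O, P) = (12 + P)*(24 - O**3)
(-19 - 9)**2*((2006 + U(1, F)) - 2073) = (-19 - 9)**2*((2006 + (288 - 12*1**3 + 24*(-1) - 1*(-1)*1**3)) - 2073) = (-28)**2*((2006 + (288 - 12*1 - 24 - 1*(-1)*1)) - 2073) = 784*((2006 + (288 - 12 - 24 + 1)) - 2073) = 784*((2006 + 253) - 2073) = 784*(2259 - 2073) = 784*186 = 145824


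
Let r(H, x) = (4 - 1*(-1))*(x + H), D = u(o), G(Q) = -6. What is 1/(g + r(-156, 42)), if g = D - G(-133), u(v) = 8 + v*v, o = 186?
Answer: 1/34040 ≈ 2.9377e-5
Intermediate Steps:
u(v) = 8 + v²
D = 34604 (D = 8 + 186² = 8 + 34596 = 34604)
r(H, x) = 5*H + 5*x (r(H, x) = (4 + 1)*(H + x) = 5*(H + x) = 5*H + 5*x)
g = 34610 (g = 34604 - 1*(-6) = 34604 + 6 = 34610)
1/(g + r(-156, 42)) = 1/(34610 + (5*(-156) + 5*42)) = 1/(34610 + (-780 + 210)) = 1/(34610 - 570) = 1/34040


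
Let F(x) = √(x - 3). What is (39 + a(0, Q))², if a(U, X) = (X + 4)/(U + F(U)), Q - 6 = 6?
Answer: 4307/3 - 416*I*√3 ≈ 1435.7 - 720.53*I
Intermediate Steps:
Q = 12 (Q = 6 + 6 = 12)
F(x) = √(-3 + x)
a(U, X) = (4 + X)/(U + √(-3 + U)) (a(U, X) = (X + 4)/(U + √(-3 + U)) = (4 + X)/(U + √(-3 + U)))
(39 + a(0, Q))² = (39 + (4 + 12)/(0 + √(-3 + 0)))² = (39 + 16/(0 + √(-3)))² = (39 + 16/(0 + I*√3))² = (39 + 16/(I*√3))² = (39 - I*√3/3*16)² = (39 - 16*I*√3/3)²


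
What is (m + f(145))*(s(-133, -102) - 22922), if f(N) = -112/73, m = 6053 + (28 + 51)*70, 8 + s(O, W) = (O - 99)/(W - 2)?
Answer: -251994778267/949 ≈ -2.6554e+8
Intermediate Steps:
s(O, W) = -8 + (-99 + O)/(-2 + W) (s(O, W) = -8 + (O - 99)/(W - 2) = -8 + (-99 + O)/(-2 + W))
m = 11583 (m = 6053 + 79*70 = 6053 + 5530 = 11583)
f(N) = -112/73 (f(N) = -112*1/73 = -112/73)
(m + f(145))*(s(-133, -102) - 22922) = (11583 - 112/73)*((-83 - 133 - 8*(-102))/(-2 - 102) - 22922) = 845447*((-83 - 133 + 816)/(-104) - 22922)/73 = 845447*(-1/104*600 - 22922)/73 = 845447*(-75/13 - 22922)/73 = (845447/73)*(-298061/13) = -251994778267/949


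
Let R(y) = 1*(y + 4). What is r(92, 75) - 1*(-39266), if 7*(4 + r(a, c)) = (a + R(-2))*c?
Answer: 281884/7 ≈ 40269.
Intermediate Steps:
R(y) = 4 + y (R(y) = 1*(4 + y) = 4 + y)
r(a, c) = -4 + c*(2 + a)/7 (r(a, c) = -4 + ((a + (4 - 2))*c)/7 = -4 + ((a + 2)*c)/7 = -4 + ((2 + a)*c)/7 = -4 + (c*(2 + a))/7 = -4 + c*(2 + a)/7)
r(92, 75) - 1*(-39266) = (-4 + (2/7)*75 + (1/7)*92*75) - 1*(-39266) = (-4 + 150/7 + 6900/7) + 39266 = 7022/7 + 39266 = 281884/7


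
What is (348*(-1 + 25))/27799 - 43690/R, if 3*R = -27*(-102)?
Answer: -35496211/750573 ≈ -47.292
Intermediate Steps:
R = 918 (R = (-27*(-102))/3 = (⅓)*2754 = 918)
(348*(-1 + 25))/27799 - 43690/R = (348*(-1 + 25))/27799 - 43690/918 = (348*24)*(1/27799) - 43690*1/918 = 8352*(1/27799) - 1285/27 = 8352/27799 - 1285/27 = -35496211/750573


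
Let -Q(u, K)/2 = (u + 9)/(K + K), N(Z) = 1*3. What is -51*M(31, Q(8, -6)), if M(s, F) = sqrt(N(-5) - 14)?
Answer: -51*I*sqrt(11) ≈ -169.15*I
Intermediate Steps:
N(Z) = 3
Q(u, K) = -(9 + u)/K (Q(u, K) = -2*(u + 9)/(K + K) = -2*(9 + u)/(2*K) = -2*(9 + u)*1/(2*K) = -(9 + u)/K)
M(s, F) = I*sqrt(11) (M(s, F) = sqrt(3 - 14) = sqrt(-11) = I*sqrt(11))
-51*M(31, Q(8, -6)) = -51*I*sqrt(11)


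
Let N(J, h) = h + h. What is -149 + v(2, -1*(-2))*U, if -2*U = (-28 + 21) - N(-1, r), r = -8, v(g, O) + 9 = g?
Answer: -235/2 ≈ -117.50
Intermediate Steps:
v(g, O) = -9 + g
N(J, h) = 2*h
U = -9/2 (U = -((-28 + 21) - 2*(-8))/2 = -(-7 - 1*(-16))/2 = -(-7 + 16)/2 = -1/2*9 = -9/2 ≈ -4.5000)
-149 + v(2, -1*(-2))*U = -149 + (-9 + 2)*(-9/2) = -149 - 7*(-9/2) = -149 + 63/2 = -235/2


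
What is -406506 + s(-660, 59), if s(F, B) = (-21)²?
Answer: -406065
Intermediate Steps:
s(F, B) = 441
-406506 + s(-660, 59) = -406506 + 441 = -406065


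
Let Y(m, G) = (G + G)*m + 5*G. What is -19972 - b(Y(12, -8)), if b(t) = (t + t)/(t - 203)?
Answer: -299596/15 ≈ -19973.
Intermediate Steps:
Y(m, G) = 5*G + 2*G*m (Y(m, G) = (2*G)*m + 5*G = 2*G*m + 5*G = 5*G + 2*G*m)
b(t) = 2*t/(-203 + t) (b(t) = (2*t)/(-203 + t) = 2*t/(-203 + t))
-19972 - b(Y(12, -8)) = -19972 - 2*(-8*(5 + 2*12))/(-203 - 8*(5 + 2*12)) = -19972 - 2*(-8*(5 + 24))/(-203 - 8*(5 + 24)) = -19972 - 2*(-8*29)/(-203 - 8*29) = -19972 - 2*(-232)/(-203 - 232) = -19972 - 2*(-232)/(-435) = -19972 - 2*(-232)*(-1)/435 = -19972 - 1*16/15 = -19972 - 16/15 = -299596/15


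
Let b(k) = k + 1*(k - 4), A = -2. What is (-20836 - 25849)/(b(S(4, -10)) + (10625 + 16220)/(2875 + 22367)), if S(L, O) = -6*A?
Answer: -33669222/15191 ≈ -2216.4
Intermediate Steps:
S(L, O) = 12 (S(L, O) = -6*(-2) = 12)
b(k) = -4 + 2*k (b(k) = k + 1*(-4 + k) = k + (-4 + k) = -4 + 2*k)
(-20836 - 25849)/(b(S(4, -10)) + (10625 + 16220)/(2875 + 22367)) = (-20836 - 25849)/((-4 + 2*12) + (10625 + 16220)/(2875 + 22367)) = -46685/((-4 + 24) + 26845/25242) = -46685/(20 + 26845*(1/25242)) = -46685/(20 + 3835/3606) = -46685/75955/3606 = -46685*3606/75955 = -33669222/15191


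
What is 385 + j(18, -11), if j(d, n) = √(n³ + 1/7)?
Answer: 385 + 2*I*√16303/7 ≈ 385.0 + 36.481*I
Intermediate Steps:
j(d, n) = √(⅐ + n³) (j(d, n) = √(n³ + 1*(⅐)) = √(n³ + ⅐) = √(⅐ + n³))
385 + j(18, -11) = 385 + √(7 + 49*(-11)³)/7 = 385 + √(7 + 49*(-1331))/7 = 385 + √(7 - 65219)/7 = 385 + √(-65212)/7 = 385 + (2*I*√16303)/7 = 385 + 2*I*√16303/7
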